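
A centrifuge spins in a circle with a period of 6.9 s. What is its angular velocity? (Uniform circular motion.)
ω = 2π/T = 2π/6.9 = 0.9106 rad/s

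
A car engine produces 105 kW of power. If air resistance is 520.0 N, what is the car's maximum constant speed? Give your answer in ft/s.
P = Fv → v = P/F = 105000 W / 520 N = 201.9 m/s = 662.5 ft/s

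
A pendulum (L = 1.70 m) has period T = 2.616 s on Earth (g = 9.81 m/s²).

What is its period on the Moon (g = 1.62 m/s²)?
T = 2π√(L/g), so T_moon/T_earth = √(g_earth/g_moon)
T_moon = 2π√(1.7/1.62) = 6.436 s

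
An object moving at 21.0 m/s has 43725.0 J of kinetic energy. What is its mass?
KE = ½mv² → m = 2KE/v² = 2×43725.0/21.0² = 198.3 kg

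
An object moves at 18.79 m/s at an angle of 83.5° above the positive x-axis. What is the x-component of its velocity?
vₓ = v cos(θ) = 18.79 × cos(83.5°) = 2.13 m/s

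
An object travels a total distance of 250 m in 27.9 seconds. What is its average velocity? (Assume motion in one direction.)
v_avg = Δd / Δt = 250 / 27.9 = 8.96 m/s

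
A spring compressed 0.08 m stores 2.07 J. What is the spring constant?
PE = ½kx² → k = 2PE/x² = 2×2.07/0.08² = 646.9 N/m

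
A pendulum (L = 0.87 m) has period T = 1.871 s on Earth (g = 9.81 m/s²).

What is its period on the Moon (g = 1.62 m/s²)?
T = 2π√(L/g), so T_moon/T_earth = √(g_earth/g_moon)
T_moon = 2π√(0.87/1.62) = 4.604 s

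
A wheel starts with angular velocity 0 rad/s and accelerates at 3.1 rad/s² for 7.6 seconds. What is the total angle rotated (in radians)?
θ = ω₀t + ½αt² = 0×7.6 + ½×3.1×7.6² = 89.53 rad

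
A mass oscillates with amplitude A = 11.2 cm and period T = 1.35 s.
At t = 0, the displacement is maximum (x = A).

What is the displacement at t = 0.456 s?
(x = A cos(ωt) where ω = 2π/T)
ω = 2π/T = 2π/1.35 = 4.654 rad/s
x = A cos(ωt) = 11.2×cos(4.654×0.456) = -5.869 cm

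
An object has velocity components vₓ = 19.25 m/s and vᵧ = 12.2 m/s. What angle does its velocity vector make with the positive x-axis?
θ = arctan(vᵧ/vₓ) = arctan(12.2/19.25) = 32.37°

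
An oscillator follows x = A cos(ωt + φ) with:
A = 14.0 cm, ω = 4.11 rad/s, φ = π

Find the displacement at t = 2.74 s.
x = A cos(ωt + φ) = 14.0×cos(4.11×2.74 + π) = -3.678 cm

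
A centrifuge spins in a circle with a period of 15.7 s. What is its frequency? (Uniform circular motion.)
f = 1/T = 1/15.7 = 0.0637 Hz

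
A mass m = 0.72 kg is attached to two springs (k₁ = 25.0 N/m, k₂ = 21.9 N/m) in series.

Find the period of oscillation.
k_eq = k₁k₂/(k₁+k₂) = 11.67 N/m
T = 2π√(m/k_eq) = 2π√(0.72/11.67) = 1.56 s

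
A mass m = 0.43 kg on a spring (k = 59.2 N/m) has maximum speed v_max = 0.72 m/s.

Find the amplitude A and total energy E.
½mv²_max = ½kA² → A = v_max√(m/k) = 0.72×√(0.43/59.2) = 0.06136 m = 6.136 cm
E = ½mv²_max = ½×0.43×0.72² = 0.1115 J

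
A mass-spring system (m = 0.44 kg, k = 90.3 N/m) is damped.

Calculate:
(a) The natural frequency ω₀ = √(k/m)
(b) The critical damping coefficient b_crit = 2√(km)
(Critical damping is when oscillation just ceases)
ω₀ = √(k/m) = √(90.3/0.44) = 14.33 rad/s
b_crit = 2√(km) = 2√(90.3×0.44) = 12.61 kg/s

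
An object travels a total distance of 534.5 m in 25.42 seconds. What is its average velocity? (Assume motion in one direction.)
v_avg = Δd / Δt = 534.5 / 25.42 = 21.03 m/s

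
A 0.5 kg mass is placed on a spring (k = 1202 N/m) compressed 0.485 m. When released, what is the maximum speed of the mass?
½kx² = ½mv² → v = x√(k/m) = 0.485×√(1202/0.5) = 23.78 m/s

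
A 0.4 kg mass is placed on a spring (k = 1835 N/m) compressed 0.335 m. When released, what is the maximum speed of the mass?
½kx² = ½mv² → v = x√(k/m) = 0.335×√(1835/0.4) = 22.69 m/s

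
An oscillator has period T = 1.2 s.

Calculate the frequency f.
f = 1/T = 1/1.2 = 0.8333 Hz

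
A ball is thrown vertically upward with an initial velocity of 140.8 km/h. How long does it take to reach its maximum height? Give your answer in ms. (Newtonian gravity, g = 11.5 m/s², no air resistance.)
t_up = v₀/g (with unit conversion) = 3401.0 ms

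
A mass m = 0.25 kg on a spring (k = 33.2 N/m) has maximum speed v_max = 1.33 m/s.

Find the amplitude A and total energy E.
½mv²_max = ½kA² → A = v_max√(m/k) = 1.33×√(0.25/33.2) = 0.1154 m = 11.54 cm
E = ½mv²_max = ½×0.25×1.33² = 0.2211 J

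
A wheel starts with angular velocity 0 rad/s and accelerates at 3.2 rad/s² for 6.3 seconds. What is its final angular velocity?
ω = ω₀ + αt = 0 + 3.2 × 6.3 = 20.16 rad/s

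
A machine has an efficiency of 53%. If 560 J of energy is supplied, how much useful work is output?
W_out = η × W_in = 0.53 × 560 = 296.8 J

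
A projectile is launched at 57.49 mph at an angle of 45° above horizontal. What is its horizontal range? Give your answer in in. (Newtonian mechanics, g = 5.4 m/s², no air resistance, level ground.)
R = v₀² sin(2θ) / g (with unit conversion) = 4816.0 in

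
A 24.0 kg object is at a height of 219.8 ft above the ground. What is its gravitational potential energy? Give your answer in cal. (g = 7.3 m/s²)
PE = mgh = 24 kg × 7.3 m/s² × 67 m = 1.174e+04 J = 2805.0 cal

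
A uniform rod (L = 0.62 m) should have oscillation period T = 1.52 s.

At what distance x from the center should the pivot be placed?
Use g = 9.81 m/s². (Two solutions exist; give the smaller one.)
T = 2π√((L²/12 + x²)/(gx)). Let c = T²g/(4π²) = 0.5741.
x² − cx + L²/12 = 0 → x = (c − √(c² − L²/3))/2 = 0.06263 m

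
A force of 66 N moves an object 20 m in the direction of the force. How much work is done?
W = Fd = 66×20 = 1320.0 J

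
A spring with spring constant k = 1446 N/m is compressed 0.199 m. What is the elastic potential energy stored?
PE = ½kx² = ½×1446×0.199² = 28.63 J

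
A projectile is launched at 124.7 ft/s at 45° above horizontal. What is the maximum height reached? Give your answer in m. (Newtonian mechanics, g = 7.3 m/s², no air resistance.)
H = v₀²sin²(θ)/(2g) (with unit conversion) = 49.47 m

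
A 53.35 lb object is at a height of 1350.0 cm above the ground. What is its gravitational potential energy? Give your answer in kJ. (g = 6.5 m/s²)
PE = mgh = 24.2 kg × 6.5 m/s² × 13.5 m = 2123 J = 2.123 kJ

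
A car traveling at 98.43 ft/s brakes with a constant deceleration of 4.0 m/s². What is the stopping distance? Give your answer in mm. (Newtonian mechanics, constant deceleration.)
d = v₀² / (2a) (with unit conversion) = 112500.0 mm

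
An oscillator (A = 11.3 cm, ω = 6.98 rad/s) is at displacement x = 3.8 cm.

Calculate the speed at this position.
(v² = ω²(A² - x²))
v = ω√(A² − x²) = 6.98×√(0.113² − 0.038²) = 0.7428 m/s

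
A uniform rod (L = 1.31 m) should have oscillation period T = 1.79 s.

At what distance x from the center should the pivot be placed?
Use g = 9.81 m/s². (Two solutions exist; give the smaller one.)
T = 2π√((L²/12 + x²)/(gx)). Let c = T²g/(4π²) = 0.7962.
x² − cx + L²/12 = 0 → x = (c − √(c² − L²/3))/2 = 0.2737 m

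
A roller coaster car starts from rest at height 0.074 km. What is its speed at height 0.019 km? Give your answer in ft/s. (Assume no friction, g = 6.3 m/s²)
mgh₁ = ½mv₂² + mgh₂ → v₂ = √(2g(h₁−h₂)) = √(2×6.3×(74−19)) = 26.32 m/s = 86.37 ft/s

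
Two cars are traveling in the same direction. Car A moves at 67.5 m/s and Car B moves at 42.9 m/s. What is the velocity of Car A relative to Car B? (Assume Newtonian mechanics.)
v_rel = v_A - v_B = 67.5 - 42.9 = 24.6 m/s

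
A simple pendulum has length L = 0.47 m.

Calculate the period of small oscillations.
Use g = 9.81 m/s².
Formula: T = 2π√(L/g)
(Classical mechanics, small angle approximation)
T = 2π√(L/g) = 2π√(0.47/9.81) = 1.375 s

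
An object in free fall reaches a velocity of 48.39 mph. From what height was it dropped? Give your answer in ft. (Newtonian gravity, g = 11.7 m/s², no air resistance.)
h = v²/(2g) (with unit conversion) = 65.61 ft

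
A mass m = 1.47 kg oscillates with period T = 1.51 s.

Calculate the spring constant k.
T = 2π√(m/k) → k = m(2π/T)² = 1.47×(2π/1.51)² = 25.45 N/m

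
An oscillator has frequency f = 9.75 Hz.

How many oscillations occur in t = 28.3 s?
n = f×t = 9.75×28.3 = 275.9 oscillations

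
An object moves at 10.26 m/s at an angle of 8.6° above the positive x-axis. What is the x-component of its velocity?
vₓ = v cos(θ) = 10.26 × cos(8.6°) = 10.14 m/s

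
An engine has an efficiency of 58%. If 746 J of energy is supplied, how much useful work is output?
W_out = η × W_in = 0.58 × 746 = 432.68 J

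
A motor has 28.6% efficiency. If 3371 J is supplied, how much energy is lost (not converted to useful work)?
W_out = η × W_in = 0.286×3371 = 964.11 J
W_lost = W_in − W_out = 3371 − 964.11 = 2406.9 J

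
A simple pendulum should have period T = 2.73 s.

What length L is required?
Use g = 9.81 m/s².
T = 2π√(L/g) → L = g(T/2π)² = 9.81×(2.73/2π)² = 1.852 m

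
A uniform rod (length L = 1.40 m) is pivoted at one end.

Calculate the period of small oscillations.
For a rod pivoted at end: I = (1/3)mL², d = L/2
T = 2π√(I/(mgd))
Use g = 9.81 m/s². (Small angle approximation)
I/m = (1/3)L² = 0.6533 m²; d = L/2 = 0.7 m
T = 2π√(I/(mgd)) = 2π√(0.6533/(9.81×0.7)) = 1.938 s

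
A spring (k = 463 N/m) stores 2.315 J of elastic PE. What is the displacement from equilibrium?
PE = ½kx² → x = √(2PE/k) = √(2×2.315/463) = 0.1 m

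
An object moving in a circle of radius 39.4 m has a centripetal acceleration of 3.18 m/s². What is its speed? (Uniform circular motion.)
v = √(a_c × r) = √(3.18 × 39.4) = 11.19 m/s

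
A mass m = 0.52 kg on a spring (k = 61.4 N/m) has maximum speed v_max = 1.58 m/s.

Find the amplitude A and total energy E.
½mv²_max = ½kA² → A = v_max√(m/k) = 1.58×√(0.52/61.4) = 0.1454 m = 14.54 cm
E = ½mv²_max = ½×0.52×1.58² = 0.6491 J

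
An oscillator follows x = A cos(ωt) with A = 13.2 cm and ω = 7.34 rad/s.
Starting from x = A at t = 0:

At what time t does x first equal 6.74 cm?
cos(ωt) = x/A = 6.74/13.2 = 0.5106
ωt = arccos(0.5106) = 1.035 rad
t = 1.035/7.34 = 0.141 s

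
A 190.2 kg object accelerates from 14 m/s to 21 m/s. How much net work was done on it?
W_net = ΔKE = ½m(v₂² − v₁²) = ½×190.2×(21² − 14²) = 23299.5 J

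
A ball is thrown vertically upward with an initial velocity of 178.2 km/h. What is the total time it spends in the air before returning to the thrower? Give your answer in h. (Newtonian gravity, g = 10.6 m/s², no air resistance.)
t_total = 2v₀/g (with unit conversion) = 0.002594 h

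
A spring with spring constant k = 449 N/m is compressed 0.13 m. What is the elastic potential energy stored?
PE = ½kx² = ½×449×0.13² = 3.794 J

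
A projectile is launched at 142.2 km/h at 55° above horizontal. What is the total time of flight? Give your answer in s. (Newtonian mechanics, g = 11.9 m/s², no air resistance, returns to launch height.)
T = 2v₀sin(θ)/g (with unit conversion) = 5.438 s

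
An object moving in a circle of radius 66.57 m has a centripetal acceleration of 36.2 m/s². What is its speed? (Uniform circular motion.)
v = √(a_c × r) = √(36.2 × 66.57) = 49.09 m/s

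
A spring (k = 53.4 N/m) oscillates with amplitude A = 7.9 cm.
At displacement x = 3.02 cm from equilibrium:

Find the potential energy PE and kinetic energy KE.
E_total = ½kA² = ½×53.4×(0.079)² = 0.1666 J
PE = ½kx² = ½×53.4×(0.0302)² = 0.02435 J
KE = E_total − PE = 0.1423 J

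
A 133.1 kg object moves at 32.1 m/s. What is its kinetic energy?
KE = ½mv² = ½×133.1×32.1² = 68573.79 J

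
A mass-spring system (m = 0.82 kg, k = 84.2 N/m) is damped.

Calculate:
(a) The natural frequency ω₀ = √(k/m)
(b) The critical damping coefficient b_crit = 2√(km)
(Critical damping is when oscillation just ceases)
ω₀ = √(k/m) = √(84.2/0.82) = 10.13 rad/s
b_crit = 2√(km) = 2√(84.2×0.82) = 16.62 kg/s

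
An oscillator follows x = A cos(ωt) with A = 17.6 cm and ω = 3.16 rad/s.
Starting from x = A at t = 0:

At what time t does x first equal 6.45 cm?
cos(ωt) = x/A = 6.45/17.6 = 0.3665
ωt = arccos(0.3665) = 1.196 rad
t = 1.196/3.16 = 0.3783 s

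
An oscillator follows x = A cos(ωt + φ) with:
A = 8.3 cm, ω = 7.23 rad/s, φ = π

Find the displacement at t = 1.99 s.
x = A cos(ωt + φ) = 8.3×cos(7.23×1.99 + π) = 2.058 cm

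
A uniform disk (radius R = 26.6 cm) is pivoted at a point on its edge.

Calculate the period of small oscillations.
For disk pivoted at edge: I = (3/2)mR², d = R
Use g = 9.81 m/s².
I/m = (3/2)R² = 0.1061 m²; d = R = 0.266 m
T = 2π√((3/2)R²/(gR)) = 2π√(3R/(2g)) = 1.267 s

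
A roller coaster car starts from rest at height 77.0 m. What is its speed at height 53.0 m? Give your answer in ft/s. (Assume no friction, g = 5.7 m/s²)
mgh₁ = ½mv₂² + mgh₂ → v₂ = √(2g(h₁−h₂)) = √(2×5.7×(77−53)) = 16.54 m/s = 54.27 ft/s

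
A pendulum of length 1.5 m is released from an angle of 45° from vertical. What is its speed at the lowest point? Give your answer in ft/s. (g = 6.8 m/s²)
h = L(1 − cosθ) = 1.5×(1 − cos45°) = 0.4393 m
v = √(2gh) = √(2×6.8×0.4393) = 2.444 m/s = 8.02 ft/s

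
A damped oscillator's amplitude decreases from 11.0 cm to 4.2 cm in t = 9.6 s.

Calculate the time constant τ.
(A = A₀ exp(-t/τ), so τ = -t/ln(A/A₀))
A/A₀ = 4.2/11.0 = 0.3818; ln(A/A₀) = -0.9628
τ = −t/ln(A/A₀) = −9.6/-0.9628 = 9.971 s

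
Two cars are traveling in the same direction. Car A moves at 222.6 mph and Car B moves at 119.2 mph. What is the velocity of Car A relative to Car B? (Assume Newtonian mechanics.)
v_rel = v_A - v_B = 222.6 - 119.2 = 103.4 mph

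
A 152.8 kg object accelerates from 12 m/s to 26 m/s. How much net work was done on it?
W_net = ΔKE = ½m(v₂² − v₁²) = ½×152.8×(26² − 12²) = 40644.8 J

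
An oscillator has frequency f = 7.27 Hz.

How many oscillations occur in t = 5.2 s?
n = f×t = 7.27×5.2 = 37.8 oscillations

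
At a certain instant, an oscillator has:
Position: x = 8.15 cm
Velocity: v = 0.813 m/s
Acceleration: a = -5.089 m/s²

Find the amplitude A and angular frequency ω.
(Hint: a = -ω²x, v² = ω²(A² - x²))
a = −ω²x → ω = √(|a|/x) = √(5.089/0.0815) = 7.902 rad/s
v² = ω²(A² − x²) → A = √(x² + v²/ω²) = √(0.0815² + 0.813²/7.902²) = 0.1313 m = 13.13 cm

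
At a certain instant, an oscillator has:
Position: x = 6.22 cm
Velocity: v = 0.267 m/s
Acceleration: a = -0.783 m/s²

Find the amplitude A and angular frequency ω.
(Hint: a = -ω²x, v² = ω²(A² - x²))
a = −ω²x → ω = √(|a|/x) = √(0.783/0.0622) = 3.548 rad/s
v² = ω²(A² − x²) → A = √(x² + v²/ω²) = √(0.0622² + 0.267²/3.548²) = 0.09763 m = 9.763 cm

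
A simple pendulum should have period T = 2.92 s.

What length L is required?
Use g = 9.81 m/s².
T = 2π√(L/g) → L = g(T/2π)² = 9.81×(2.92/2π)² = 2.119 m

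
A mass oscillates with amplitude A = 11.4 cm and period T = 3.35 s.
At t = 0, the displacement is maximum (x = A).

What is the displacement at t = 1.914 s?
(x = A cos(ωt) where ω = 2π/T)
ω = 2π/T = 2π/3.35 = 1.876 rad/s
x = A cos(ωt) = 11.4×cos(1.876×1.914) = -10.27 cm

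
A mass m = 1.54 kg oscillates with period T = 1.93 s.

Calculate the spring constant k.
T = 2π√(m/k) → k = m(2π/T)² = 1.54×(2π/1.93)² = 16.32 N/m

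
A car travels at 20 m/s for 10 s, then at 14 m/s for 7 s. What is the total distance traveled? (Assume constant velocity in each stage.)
d₁ = v₁t₁ = 20 × 10 = 200 m
d₂ = v₂t₂ = 14 × 7 = 98 m
d_total = 200 + 98 = 298 m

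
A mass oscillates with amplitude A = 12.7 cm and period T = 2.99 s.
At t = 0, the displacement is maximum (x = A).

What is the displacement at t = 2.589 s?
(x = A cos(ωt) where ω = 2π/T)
ω = 2π/T = 2π/2.99 = 2.101 rad/s
x = A cos(ωt) = 12.7×cos(2.101×2.589) = 8.452 cm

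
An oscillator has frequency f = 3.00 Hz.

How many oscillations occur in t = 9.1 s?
n = f×t = 3.0×9.1 = 27.3 oscillations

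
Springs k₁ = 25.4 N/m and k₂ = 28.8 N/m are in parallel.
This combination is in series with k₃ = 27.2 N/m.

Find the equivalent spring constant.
k₁₂ = k₁ + k₂ = 54.2 N/m (parallel)
1/k_eq = 1/k₁₂ + 1/k₃ → k_eq = 18.11 N/m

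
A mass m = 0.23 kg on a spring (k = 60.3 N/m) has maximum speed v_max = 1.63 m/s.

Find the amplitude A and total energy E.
½mv²_max = ½kA² → A = v_max√(m/k) = 1.63×√(0.23/60.3) = 0.1007 m = 10.07 cm
E = ½mv²_max = ½×0.23×1.63² = 0.3055 J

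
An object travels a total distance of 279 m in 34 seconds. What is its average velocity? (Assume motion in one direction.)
v_avg = Δd / Δt = 279 / 34 = 8.21 m/s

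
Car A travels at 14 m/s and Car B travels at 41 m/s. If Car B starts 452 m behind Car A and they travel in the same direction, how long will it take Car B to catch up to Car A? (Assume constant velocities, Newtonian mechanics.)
Relative speed: v_rel = 41 - 14 = 27 m/s
Time to catch: t = d₀/v_rel = 452/27 = 16.74 s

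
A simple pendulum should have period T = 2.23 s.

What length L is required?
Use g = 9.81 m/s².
T = 2π√(L/g) → L = g(T/2π)² = 9.81×(2.23/2π)² = 1.236 m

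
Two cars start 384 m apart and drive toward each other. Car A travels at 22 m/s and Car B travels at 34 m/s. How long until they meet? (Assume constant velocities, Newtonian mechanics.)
Combined speed: v_combined = 22 + 34 = 56 m/s
Time to meet: t = d/56 = 384/56 = 6.86 s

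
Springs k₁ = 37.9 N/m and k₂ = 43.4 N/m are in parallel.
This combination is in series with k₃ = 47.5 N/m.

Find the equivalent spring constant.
k₁₂ = k₁ + k₂ = 81.3 N/m (parallel)
1/k_eq = 1/k₁₂ + 1/k₃ → k_eq = 29.98 N/m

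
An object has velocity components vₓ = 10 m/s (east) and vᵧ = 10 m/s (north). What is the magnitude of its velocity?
|v| = √(vₓ² + vᵧ²) = √(10² + 10²) = √(200) = 14.14 m/s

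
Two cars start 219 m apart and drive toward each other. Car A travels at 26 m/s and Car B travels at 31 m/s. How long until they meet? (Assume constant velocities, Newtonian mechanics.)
Combined speed: v_combined = 26 + 31 = 57 m/s
Time to meet: t = d/57 = 219/57 = 3.84 s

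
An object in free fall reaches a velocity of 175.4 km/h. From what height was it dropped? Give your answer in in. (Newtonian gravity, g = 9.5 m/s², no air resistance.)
h = v²/(2g) (with unit conversion) = 4919.0 in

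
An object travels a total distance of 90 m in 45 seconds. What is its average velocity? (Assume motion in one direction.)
v_avg = Δd / Δt = 90 / 45 = 2.0 m/s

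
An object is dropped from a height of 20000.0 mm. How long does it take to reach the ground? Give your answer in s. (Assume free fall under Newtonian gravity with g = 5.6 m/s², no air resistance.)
t = √(2h/g) (with unit conversion) = 2.673 s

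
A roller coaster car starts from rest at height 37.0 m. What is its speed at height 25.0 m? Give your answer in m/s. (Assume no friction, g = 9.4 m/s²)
mgh₁ = ½mv₂² + mgh₂ → v₂ = √(2g(h₁−h₂)) = √(2×9.4×(37−25)) = 15.02 m/s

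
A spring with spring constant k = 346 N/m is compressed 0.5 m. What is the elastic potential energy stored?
PE = ½kx² = ½×346×0.5² = 43.25 J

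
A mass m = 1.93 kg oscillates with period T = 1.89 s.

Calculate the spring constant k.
T = 2π√(m/k) → k = m(2π/T)² = 1.93×(2π/1.89)² = 21.33 N/m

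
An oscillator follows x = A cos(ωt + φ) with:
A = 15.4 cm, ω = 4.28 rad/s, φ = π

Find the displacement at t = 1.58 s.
x = A cos(ωt + φ) = 15.4×cos(4.28×1.58 + π) = -13.67 cm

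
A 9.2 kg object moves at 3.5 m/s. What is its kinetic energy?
KE = ½mv² = ½×9.2×3.5² = 56.35 J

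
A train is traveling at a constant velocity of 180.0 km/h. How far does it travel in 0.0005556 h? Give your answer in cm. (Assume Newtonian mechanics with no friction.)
d = vt (with unit conversion) = 10000.0 cm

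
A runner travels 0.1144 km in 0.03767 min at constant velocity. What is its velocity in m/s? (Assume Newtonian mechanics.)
v = d/t (with unit conversion) = 50.61 m/s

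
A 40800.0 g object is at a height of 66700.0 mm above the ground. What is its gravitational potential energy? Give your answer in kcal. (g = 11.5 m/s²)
PE = mgh = 40.8 kg × 11.5 m/s² × 66.7 m = 3.13e+04 J = 7.48 kcal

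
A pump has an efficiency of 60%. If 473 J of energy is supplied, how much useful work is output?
W_out = η × W_in = 0.6 × 473 = 283.8 J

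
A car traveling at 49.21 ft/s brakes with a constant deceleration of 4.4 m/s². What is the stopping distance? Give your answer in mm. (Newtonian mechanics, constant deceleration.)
d = v₀² / (2a) (with unit conversion) = 25570.0 mm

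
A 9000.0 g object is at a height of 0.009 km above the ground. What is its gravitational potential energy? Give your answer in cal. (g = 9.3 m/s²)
PE = mgh = 9 kg × 9.3 m/s² × 9 m = 753.3 J = 180.0 cal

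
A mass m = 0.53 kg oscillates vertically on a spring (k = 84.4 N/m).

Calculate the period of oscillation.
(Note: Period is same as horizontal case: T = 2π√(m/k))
T = 2π√(m/k) = 2π√(0.53/84.4) = 0.4979 s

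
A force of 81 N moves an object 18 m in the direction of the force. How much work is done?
W = Fd = 81×18 = 1458.0 J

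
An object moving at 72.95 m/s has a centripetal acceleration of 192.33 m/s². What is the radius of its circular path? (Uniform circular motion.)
r = v²/a_c = 72.95²/192.33 = 27.67 m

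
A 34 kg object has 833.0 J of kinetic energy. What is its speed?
KE = ½mv² → v = √(2KE/m) = √(2×833.0/34) = 7.0 m/s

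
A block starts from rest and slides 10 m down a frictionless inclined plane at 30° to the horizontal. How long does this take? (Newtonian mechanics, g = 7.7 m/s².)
a = g sin(θ) = 7.7 × sin(30°) = 3.85 m/s²
t = √(2d/a) = √(2 × 10 / 3.85) = 2.28 s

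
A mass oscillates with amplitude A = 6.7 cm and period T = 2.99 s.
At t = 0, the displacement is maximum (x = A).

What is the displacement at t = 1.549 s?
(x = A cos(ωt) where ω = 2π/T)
ω = 2π/T = 2π/2.99 = 2.101 rad/s
x = A cos(ωt) = 6.7×cos(2.101×1.549) = -6.657 cm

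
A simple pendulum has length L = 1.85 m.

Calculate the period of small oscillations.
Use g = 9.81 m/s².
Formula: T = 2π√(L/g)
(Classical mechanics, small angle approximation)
T = 2π√(L/g) = 2π√(1.85/9.81) = 2.729 s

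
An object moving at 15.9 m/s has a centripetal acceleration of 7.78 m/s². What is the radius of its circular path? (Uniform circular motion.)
r = v²/a_c = 15.9²/7.78 = 32.49 m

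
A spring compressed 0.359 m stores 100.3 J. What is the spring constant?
PE = ½kx² → k = 2PE/x² = 2×100.3/0.359² = 1556.0 N/m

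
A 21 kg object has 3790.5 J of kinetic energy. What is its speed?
KE = ½mv² → v = √(2KE/m) = √(2×3790.5/21) = 19.0 m/s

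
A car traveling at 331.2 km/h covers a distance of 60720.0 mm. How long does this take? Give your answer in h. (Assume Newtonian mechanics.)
t = d/v (with unit conversion) = 0.0001833 h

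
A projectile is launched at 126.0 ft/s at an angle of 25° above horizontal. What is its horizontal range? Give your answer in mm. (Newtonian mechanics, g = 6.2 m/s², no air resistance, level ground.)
R = v₀² sin(2θ) / g (with unit conversion) = 182200.0 mm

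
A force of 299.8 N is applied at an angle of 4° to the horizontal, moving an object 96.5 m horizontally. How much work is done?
W = Fd cosθ = 299.8×96.5×cos(4°) = 28860.0 J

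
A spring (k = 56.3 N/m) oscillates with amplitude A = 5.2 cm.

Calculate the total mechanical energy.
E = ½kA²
E = ½kA² = ½×56.3×(0.052)² = 0.07612 J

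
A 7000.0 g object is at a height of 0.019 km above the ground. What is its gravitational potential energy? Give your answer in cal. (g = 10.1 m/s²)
PE = mgh = 7 kg × 10.1 m/s² × 19 m = 1343 J = 321.1 cal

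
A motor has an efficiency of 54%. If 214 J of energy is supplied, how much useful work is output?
W_out = η × W_in = 0.54 × 214 = 115.56 J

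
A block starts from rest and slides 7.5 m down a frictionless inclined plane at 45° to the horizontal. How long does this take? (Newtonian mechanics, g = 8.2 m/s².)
a = g sin(θ) = 8.2 × sin(45°) = 5.8 m/s²
t = √(2d/a) = √(2 × 7.5 / 5.8) = 1.61 s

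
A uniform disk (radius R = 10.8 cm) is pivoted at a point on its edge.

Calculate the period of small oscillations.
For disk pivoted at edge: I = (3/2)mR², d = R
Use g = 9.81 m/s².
I/m = (3/2)R² = 0.0175 m²; d = R = 0.108 m
T = 2π√((3/2)R²/(gR)) = 2π√(3R/(2g)) = 0.8074 s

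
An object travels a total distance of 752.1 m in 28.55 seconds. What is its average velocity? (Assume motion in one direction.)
v_avg = Δd / Δt = 752.1 / 28.55 = 26.34 m/s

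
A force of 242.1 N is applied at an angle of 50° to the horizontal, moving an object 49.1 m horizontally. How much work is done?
W = Fd cosθ = 242.1×49.1×cos(50°) = 7640.9 J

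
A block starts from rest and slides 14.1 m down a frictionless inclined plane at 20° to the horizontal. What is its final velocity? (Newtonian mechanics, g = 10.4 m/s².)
a = g sin(θ) = 10.4 × sin(20°) = 3.56 m/s²
v = √(2ad) = √(2 × 3.56 × 14.1) = 10.02 m/s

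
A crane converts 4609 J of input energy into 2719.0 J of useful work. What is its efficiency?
η = W_out/W_in = 2719.0/4609 = 0.5899 = 58.99%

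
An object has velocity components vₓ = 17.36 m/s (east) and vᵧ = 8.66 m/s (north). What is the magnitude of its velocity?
|v| = √(vₓ² + vᵧ²) = √(17.36² + 8.66²) = √(376.365) = 19.4 m/s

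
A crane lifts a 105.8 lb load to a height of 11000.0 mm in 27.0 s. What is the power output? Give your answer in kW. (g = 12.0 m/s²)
W = mgh = 47.99×12.0×11 = 6335 J
P = W/t = 6335/27 = 234.6 W = 0.2346 kW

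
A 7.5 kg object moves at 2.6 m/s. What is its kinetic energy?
KE = ½mv² = ½×7.5×2.6² = 25.35 J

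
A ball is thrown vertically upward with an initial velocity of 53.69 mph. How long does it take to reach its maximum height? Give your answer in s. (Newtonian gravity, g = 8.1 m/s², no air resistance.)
t_up = v₀/g (with unit conversion) = 2.963 s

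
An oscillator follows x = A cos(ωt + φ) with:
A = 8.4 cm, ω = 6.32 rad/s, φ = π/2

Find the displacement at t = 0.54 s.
x = A cos(ωt + φ) = 8.4×cos(6.32×0.54 + π/2) = 2.25 cm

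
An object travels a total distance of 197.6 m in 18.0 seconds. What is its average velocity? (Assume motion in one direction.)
v_avg = Δd / Δt = 197.6 / 18.0 = 10.98 m/s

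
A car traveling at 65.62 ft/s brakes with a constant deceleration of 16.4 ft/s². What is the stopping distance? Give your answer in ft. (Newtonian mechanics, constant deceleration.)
d = v₀² / (2a) (with unit conversion) = 131.3 ft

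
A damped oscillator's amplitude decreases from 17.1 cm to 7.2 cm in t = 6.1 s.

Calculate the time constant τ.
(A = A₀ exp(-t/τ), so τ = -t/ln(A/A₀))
A/A₀ = 7.2/17.1 = 0.4211; ln(A/A₀) = -0.865
τ = −t/ln(A/A₀) = −6.1/-0.865 = 7.052 s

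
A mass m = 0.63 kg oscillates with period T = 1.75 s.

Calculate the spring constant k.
T = 2π√(m/k) → k = m(2π/T)² = 0.63×(2π/1.75)² = 8.121 N/m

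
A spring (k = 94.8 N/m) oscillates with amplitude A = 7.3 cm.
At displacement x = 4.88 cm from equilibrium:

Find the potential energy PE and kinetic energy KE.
E_total = ½kA² = ½×94.8×(0.073)² = 0.2526 J
PE = ½kx² = ½×94.8×(0.0488)² = 0.1129 J
KE = E_total − PE = 0.1397 J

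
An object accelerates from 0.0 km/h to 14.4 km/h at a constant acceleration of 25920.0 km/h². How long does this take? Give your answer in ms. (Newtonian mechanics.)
t = (v - v₀)/a (with unit conversion) = 2000.0 ms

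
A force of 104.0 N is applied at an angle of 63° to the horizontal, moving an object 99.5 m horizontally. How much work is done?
W = Fd cosθ = 104.0×99.5×cos(63°) = 4697.9 J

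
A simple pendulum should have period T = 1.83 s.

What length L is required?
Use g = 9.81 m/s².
T = 2π√(L/g) → L = g(T/2π)² = 9.81×(1.83/2π)² = 0.8322 m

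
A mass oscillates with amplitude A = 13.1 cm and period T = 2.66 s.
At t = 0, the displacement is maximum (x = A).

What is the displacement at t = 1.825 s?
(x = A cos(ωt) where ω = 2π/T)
ω = 2π/T = 2π/2.66 = 2.362 rad/s
x = A cos(ωt) = 13.1×cos(2.362×1.825) = -5.12 cm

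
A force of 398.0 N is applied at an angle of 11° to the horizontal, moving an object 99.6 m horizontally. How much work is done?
W = Fd cosθ = 398.0×99.6×cos(11°) = 38912.0 J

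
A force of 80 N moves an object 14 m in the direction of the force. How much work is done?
W = Fd = 80×14 = 1120.0 J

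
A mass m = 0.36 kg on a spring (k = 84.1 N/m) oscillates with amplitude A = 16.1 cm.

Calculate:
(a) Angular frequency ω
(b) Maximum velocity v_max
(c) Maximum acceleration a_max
ω = √(k/m) = √(84.1/0.36) = 15.28 rad/s
v_max = ωA = 15.28×0.161 = 2.461 m/s
a_max = ω²A = 15.28²×0.161 = 37.61 m/s²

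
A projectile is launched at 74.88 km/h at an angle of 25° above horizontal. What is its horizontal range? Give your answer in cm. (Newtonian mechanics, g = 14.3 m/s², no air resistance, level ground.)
R = v₀² sin(2θ) / g (with unit conversion) = 2318.0 cm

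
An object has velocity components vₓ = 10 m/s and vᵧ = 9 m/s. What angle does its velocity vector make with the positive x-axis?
θ = arctan(vᵧ/vₓ) = arctan(9/10) = 41.99°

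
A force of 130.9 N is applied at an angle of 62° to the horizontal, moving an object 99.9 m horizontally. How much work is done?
W = Fd cosθ = 130.9×99.9×cos(62°) = 6139.2 J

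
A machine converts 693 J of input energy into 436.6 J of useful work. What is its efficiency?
η = W_out/W_in = 436.6/693 = 0.63 = 63.0%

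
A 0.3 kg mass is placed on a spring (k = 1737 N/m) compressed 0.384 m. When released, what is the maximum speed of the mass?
½kx² = ½mv² → v = x√(k/m) = 0.384×√(1737/0.3) = 29.22 m/s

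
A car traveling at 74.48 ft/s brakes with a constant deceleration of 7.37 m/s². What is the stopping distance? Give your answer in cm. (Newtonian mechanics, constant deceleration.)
d = v₀² / (2a) (with unit conversion) = 3496.0 cm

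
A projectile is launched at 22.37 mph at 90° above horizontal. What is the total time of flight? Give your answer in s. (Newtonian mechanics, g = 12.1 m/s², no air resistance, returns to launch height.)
T = 2v₀sin(θ)/g (with unit conversion) = 1.653 s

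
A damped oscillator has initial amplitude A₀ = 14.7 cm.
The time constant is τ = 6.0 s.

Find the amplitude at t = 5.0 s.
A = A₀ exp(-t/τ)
A = A₀ exp(−t/τ) = 14.7×exp(−5.0/6.0) = 6.389 cm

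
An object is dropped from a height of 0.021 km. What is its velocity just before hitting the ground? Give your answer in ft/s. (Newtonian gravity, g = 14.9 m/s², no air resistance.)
v = √(2gh) (with unit conversion) = 82.07 ft/s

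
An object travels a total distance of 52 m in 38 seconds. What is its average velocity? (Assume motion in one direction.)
v_avg = Δd / Δt = 52 / 38 = 1.37 m/s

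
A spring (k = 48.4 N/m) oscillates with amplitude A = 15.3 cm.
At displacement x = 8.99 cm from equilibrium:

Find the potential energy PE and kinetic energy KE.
E_total = ½kA² = ½×48.4×(0.153)² = 0.5665 J
PE = ½kx² = ½×48.4×(0.0899)² = 0.1956 J
KE = E_total − PE = 0.3709 J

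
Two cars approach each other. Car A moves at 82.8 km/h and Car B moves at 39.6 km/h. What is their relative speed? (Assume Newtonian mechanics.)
v_rel = v_A + v_B = 82.8 + 39.6 = 122.4 km/h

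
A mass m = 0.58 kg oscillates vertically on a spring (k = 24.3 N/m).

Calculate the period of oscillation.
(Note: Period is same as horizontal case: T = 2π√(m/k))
T = 2π√(m/k) = 2π√(0.58/24.3) = 0.9707 s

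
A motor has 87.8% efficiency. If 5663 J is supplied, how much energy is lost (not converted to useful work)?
W_out = η × W_in = 0.878×5663 = 4972.1 J
W_lost = W_in − W_out = 5663 − 4972.1 = 690.89 J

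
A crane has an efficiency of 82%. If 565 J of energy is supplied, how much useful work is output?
W_out = η × W_in = 0.82 × 565 = 463.3 J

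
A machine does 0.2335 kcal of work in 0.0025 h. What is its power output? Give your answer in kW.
P = W/t = 977 J / 9 s = 108.6 W = 0.1086 kW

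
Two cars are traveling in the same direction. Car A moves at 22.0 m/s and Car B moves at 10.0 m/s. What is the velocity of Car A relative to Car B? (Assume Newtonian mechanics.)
v_rel = v_A - v_B = 22.0 - 10.0 = 12.0 m/s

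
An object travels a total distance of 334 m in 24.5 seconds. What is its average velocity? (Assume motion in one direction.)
v_avg = Δd / Δt = 334 / 24.5 = 13.63 m/s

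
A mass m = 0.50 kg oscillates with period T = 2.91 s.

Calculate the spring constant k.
T = 2π√(m/k) → k = m(2π/T)² = 0.5×(2π/2.91)² = 2.331 N/m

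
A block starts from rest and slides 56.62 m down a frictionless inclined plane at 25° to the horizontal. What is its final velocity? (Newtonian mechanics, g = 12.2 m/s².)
a = g sin(θ) = 12.2 × sin(25°) = 5.16 m/s²
v = √(2ad) = √(2 × 5.16 × 56.62) = 24.16 m/s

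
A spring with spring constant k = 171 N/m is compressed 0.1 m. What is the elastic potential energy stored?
PE = ½kx² = ½×171×0.1² = 0.855 J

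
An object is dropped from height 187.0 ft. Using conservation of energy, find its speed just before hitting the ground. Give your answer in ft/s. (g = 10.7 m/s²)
mgh = ½mv² → v = √(2gh) = √(2×10.7×57) = 34.92 m/s = 114.6 ft/s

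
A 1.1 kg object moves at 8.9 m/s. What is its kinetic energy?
KE = ½mv² = ½×1.1×8.9² = 43.5655 J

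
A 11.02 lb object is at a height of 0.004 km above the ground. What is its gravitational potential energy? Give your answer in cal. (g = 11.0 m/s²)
PE = mgh = 4.999 kg × 11.0 m/s² × 4 m = 219.9 J = 52.57 cal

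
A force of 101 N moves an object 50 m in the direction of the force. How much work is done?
W = Fd = 101×50 = 5050.0 J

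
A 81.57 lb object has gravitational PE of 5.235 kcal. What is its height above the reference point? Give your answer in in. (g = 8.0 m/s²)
PE = mgh → h = PE/(mg) = 2.19e+04 J / (37 kg × 8.0 m/s²) = 74 m = 2913.0 in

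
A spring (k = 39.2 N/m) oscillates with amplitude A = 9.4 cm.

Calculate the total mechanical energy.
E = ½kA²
E = ½kA² = ½×39.2×(0.094)² = 0.1732 J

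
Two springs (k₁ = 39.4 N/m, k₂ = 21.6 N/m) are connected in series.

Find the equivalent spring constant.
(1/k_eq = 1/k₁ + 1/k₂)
1/k_eq = 1/39.4 + 1/21.6 = 0.071677; k_eq = 13.95 N/m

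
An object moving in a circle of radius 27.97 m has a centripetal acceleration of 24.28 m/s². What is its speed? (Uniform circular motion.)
v = √(a_c × r) = √(24.28 × 27.97) = 26.06 m/s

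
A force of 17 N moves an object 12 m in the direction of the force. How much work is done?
W = Fd = 17×12 = 204.0 J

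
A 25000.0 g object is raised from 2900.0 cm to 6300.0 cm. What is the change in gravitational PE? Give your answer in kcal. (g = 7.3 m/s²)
ΔPE = mg(h₂ − h₁) = 25 kg × 7.3 m/s² × (63 − 29) m = 6205 J = 1.483 kcal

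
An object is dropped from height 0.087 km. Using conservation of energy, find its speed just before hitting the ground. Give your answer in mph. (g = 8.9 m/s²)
mgh = ½mv² → v = √(2gh) = √(2×8.9×87) = 39.35 m/s = 88.03 mph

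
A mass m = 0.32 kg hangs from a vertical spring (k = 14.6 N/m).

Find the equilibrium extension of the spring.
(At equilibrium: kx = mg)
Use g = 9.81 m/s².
x_eq = mg/k = 0.32×9.81/14.6 = 0.215 m = 21.5 cm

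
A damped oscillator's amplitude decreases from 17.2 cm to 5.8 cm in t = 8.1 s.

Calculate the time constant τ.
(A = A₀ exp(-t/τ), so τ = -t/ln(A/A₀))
A/A₀ = 5.8/17.2 = 0.3372; ln(A/A₀) = -1.087
τ = −t/ln(A/A₀) = −8.1/-1.087 = 7.451 s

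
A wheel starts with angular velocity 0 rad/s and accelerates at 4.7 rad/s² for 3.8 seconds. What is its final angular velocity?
ω = ω₀ + αt = 0 + 4.7 × 3.8 = 17.86 rad/s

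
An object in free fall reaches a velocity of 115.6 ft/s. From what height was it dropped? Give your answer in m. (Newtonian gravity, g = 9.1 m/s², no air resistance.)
h = v²/(2g) (with unit conversion) = 68.21 m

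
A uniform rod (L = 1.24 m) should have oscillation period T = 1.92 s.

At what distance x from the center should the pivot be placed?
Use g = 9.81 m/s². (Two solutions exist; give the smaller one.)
T = 2π√((L²/12 + x²)/(gx)). Let c = T²g/(4π²) = 0.916.
x² − cx + L²/12 = 0 → x = (c − √(c² − L²/3))/2 = 0.1723 m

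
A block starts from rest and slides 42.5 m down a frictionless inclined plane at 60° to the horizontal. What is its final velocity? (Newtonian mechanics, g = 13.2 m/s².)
a = g sin(θ) = 13.2 × sin(60°) = 11.43 m/s²
v = √(2ad) = √(2 × 11.43 × 42.5) = 31.17 m/s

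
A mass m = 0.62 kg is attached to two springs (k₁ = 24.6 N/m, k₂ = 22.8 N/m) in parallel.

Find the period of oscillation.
k_eq = k₁+k₂ = 47.4 N/m
T = 2π√(m/k_eq) = 2π√(0.62/47.4) = 0.7186 s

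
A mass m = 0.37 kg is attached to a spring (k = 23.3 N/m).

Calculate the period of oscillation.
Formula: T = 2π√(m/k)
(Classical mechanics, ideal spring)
T = 2π√(m/k) = 2π√(0.37/23.3) = 0.7918 s; f = 1/T = 1.263 Hz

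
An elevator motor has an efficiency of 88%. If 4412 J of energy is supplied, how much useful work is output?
W_out = η × W_in = 0.88 × 4412 = 3882.6 J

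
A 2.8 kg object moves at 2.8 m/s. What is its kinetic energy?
KE = ½mv² = ½×2.8×2.8² = 10.976 J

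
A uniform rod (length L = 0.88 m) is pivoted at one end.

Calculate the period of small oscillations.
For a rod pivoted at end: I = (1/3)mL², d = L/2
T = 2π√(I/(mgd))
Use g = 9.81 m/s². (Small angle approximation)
I/m = (1/3)L² = 0.2581 m²; d = L/2 = 0.44 m
T = 2π√(I/(mgd)) = 2π√(0.2581/(9.81×0.44)) = 1.537 s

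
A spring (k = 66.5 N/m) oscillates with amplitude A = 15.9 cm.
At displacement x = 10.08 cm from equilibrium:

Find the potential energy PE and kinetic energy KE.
E_total = ½kA² = ½×66.5×(0.159)² = 0.8406 J
PE = ½kx² = ½×66.5×(0.1008)² = 0.3378 J
KE = E_total − PE = 0.5028 J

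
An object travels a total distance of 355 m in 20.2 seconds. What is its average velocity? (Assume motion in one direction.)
v_avg = Δd / Δt = 355 / 20.2 = 17.57 m/s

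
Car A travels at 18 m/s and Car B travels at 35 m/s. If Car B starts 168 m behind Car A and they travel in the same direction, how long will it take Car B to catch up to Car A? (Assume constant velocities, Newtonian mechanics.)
Relative speed: v_rel = 35 - 18 = 17 m/s
Time to catch: t = d₀/v_rel = 168/17 = 9.88 s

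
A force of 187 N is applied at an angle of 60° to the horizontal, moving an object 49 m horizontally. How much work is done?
W = Fd cosθ = 187×49×cos(60°) = 4581.5 J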